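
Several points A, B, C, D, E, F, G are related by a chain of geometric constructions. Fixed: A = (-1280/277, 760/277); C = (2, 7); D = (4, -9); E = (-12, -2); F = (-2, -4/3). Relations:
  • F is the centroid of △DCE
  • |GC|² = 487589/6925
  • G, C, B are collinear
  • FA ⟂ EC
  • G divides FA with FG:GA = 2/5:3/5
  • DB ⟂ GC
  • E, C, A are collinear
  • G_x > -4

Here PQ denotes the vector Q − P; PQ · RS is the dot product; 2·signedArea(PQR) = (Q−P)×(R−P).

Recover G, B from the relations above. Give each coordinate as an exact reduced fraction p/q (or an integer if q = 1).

B = (-670607342/135062153, -303536881/135062153)
G = (-4222/1385, 412/1385)

1. G_x = -4222/1385  [G divides FA with FG:GA = 2/5:3/5]
2. G_y = 412/1385  [G divides FA with FG:GA = 2/5:3/5]
   → G = (-4222/1385, 412/1385)
3. B_x = -670607342/135062153  [G, C, B are collinear ∩ DB ⟂ GC]
4. B_y = -303536881/135062153  [G, C, B are collinear ∩ DB ⟂ GC]
   → B = (-670607342/135062153, -303536881/135062153)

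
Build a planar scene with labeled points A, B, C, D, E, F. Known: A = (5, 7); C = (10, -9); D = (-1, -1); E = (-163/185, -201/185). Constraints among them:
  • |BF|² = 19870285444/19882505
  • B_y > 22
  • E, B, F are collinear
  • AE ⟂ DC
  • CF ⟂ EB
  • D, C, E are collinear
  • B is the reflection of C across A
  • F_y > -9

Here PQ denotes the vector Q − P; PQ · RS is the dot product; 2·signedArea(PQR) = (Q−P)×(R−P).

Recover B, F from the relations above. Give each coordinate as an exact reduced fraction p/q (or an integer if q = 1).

B = (0, 23)
F = (-22976806/19882505, -170829057/19882505)

1. B_x = 0  [B is the reflection of C across A]
2. B_y = 23  [B is the reflection of C across A]
   → B = (0, 23)
3. F_x = -22976806/19882505  [E, B, F are collinear ∩ CF ⟂ EB]
4. F_y = -170829057/19882505  [E, B, F are collinear ∩ CF ⟂ EB]
   → F = (-22976806/19882505, -170829057/19882505)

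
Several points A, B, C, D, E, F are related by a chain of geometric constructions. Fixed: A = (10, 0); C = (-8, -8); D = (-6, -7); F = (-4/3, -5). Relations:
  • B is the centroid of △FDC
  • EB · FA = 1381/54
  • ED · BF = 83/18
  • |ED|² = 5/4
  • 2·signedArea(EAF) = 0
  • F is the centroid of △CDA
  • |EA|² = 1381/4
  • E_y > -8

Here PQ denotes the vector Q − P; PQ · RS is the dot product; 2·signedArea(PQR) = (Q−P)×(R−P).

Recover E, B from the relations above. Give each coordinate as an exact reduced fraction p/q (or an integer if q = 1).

1. B_x = -46/9  [B is the centroid of △FDC]
2. B_y = -20/3  [B is the centroid of △FDC]
   → B = (-46/9, -20/3)
3. E_x = -7  [2·signedArea(EAF) = 0 ∩ EB · FA = 1381/54]
4. E_y = -15/2  [2·signedArea(EAF) = 0 ∩ EB · FA = 1381/54]
   → E = (-7, -15/2)

B = (-46/9, -20/3)
E = (-7, -15/2)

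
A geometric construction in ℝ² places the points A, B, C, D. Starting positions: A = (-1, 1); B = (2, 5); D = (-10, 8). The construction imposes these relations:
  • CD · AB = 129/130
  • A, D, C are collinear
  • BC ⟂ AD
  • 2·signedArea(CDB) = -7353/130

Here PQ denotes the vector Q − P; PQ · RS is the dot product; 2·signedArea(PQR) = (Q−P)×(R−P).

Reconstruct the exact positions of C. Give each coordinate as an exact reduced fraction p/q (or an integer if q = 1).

1. C_x = -139/130  [A, D, C are collinear ∩ BC ⟂ AD]
2. C_y = 137/130  [A, D, C are collinear ∩ BC ⟂ AD]
   → C = (-139/130, 137/130)

C = (-139/130, 137/130)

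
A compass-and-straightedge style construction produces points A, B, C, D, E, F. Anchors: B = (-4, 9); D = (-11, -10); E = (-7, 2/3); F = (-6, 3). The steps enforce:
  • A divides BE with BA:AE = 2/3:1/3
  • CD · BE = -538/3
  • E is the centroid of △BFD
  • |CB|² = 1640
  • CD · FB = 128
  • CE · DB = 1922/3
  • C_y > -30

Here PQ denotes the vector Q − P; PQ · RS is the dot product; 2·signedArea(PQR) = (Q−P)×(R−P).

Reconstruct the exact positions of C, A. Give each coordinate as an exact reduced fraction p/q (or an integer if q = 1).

A = (-6, 31/9)
C = (-18, -29)

1. C_x = -18  [CE · DB = 1922/3 ∩ CD · FB = 128]
2. C_y = -29  [CE · DB = 1922/3 ∩ CD · FB = 128]
   → C = (-18, -29)
3. A_x = -6  [A divides BE with BA:AE = 2/3:1/3]
4. A_y = 31/9  [A divides BE with BA:AE = 2/3:1/3]
   → A = (-6, 31/9)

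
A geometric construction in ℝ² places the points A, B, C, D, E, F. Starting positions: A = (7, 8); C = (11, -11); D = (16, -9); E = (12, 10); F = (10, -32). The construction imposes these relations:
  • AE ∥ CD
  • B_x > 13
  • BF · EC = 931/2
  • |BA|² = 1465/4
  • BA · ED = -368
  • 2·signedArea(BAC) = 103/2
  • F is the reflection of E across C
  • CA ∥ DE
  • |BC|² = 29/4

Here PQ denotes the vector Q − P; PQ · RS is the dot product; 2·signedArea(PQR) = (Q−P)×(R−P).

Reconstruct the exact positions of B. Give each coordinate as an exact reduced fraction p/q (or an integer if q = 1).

B = (27/2, -10)

1. B_x = 27/2  [BF · EC = 931/2 ∩ BA · ED = -368]
2. B_y = -10  [BF · EC = 931/2 ∩ BA · ED = -368]
   → B = (27/2, -10)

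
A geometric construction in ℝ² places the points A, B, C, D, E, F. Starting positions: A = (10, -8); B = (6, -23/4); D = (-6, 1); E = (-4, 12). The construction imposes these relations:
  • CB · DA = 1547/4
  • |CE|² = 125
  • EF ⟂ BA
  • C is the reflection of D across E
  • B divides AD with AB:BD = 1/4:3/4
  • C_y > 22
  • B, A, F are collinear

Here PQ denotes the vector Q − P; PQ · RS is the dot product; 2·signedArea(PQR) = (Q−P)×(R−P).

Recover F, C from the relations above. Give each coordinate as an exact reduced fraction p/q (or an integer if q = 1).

1. F_x = -3094/337  [B, A, F are collinear ∩ EF ⟂ BA]
2. F_y = 940/337  [B, A, F are collinear ∩ EF ⟂ BA]
   → F = (-3094/337, 940/337)
3. C_x = -2  [C is the reflection of D across E]
4. C_y = 23  [C is the reflection of D across E]
   → C = (-2, 23)

C = (-2, 23)
F = (-3094/337, 940/337)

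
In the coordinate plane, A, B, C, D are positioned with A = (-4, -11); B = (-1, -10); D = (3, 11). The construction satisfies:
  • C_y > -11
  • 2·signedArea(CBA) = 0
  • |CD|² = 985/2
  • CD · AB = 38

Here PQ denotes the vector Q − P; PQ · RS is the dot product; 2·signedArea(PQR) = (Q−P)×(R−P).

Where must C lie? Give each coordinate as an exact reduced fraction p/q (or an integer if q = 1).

1. C_x = -5/2  [2·signedArea(CBA) = 0 ∩ CD · AB = 38]
2. C_y = -21/2  [2·signedArea(CBA) = 0 ∩ CD · AB = 38]
   → C = (-5/2, -21/2)

C = (-5/2, -21/2)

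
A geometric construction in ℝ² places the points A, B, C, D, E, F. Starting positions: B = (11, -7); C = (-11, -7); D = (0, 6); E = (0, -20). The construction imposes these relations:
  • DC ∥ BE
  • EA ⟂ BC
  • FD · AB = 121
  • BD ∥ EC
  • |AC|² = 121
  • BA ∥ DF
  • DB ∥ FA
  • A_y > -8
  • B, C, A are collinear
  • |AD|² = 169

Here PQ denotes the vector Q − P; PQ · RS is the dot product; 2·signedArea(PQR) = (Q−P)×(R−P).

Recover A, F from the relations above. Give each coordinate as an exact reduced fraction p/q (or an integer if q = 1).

A = (0, -7)
F = (-11, 6)

1. A_x = 0  [B, C, A are collinear ∩ EA ⟂ BC]
2. A_y = -7  [B, C, A are collinear ∩ EA ⟂ BC]
   → A = (0, -7)
3. F_x = -11  [DB ∥ FA ∩ BA ∥ DF]
4. F_y = 6  [DB ∥ FA ∩ BA ∥ DF]
   → F = (-11, 6)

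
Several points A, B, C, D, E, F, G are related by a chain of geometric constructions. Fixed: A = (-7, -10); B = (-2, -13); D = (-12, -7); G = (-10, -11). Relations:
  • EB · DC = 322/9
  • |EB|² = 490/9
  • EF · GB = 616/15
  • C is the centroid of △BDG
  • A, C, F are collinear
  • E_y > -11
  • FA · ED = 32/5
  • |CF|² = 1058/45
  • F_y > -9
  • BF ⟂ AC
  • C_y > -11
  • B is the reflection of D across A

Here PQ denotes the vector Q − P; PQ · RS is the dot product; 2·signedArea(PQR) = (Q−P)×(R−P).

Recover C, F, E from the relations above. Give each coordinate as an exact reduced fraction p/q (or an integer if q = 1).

1. C_x = -8  [C is the centroid of △BDG]
2. C_y = -31/3  [C is the centroid of △BDG]
   → C = (-8, -31/3)
3. F_x = -17/5  [A, C, F are collinear ∩ BF ⟂ AC]
4. F_y = -44/5  [A, C, F are collinear ∩ BF ⟂ AC]
   → F = (-17/5, -44/5)
5. E_x = -9  [EF · GB = 616/15 ∩ FA · ED = 32/5]
6. E_y = -32/3  [EF · GB = 616/15 ∩ FA · ED = 32/5]
   → E = (-9, -32/3)

C = (-8, -31/3)
E = (-9, -32/3)
F = (-17/5, -44/5)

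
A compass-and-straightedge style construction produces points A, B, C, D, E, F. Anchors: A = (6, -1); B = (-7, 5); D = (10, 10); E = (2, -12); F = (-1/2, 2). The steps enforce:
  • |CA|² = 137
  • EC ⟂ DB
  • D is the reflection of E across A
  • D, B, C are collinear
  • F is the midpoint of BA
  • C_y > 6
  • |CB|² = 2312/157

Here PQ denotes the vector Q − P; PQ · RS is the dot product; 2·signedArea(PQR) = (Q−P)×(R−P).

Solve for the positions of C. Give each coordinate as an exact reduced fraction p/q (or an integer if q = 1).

1. C_x = -521/157  [D, B, C are collinear ∩ EC ⟂ DB]
2. C_y = 955/157  [D, B, C are collinear ∩ EC ⟂ DB]
   → C = (-521/157, 955/157)

C = (-521/157, 955/157)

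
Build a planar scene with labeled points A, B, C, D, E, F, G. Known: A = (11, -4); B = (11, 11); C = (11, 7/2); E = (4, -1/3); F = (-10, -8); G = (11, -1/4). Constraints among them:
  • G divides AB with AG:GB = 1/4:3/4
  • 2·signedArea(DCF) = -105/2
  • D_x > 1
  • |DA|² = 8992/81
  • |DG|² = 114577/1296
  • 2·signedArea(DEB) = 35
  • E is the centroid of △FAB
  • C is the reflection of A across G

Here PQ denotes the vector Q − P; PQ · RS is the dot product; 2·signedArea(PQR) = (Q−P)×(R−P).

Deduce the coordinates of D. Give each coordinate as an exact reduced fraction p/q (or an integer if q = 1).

D = (5/3, 8/9)

1. D_x = 5/3  [2·signedArea(DCF) = -105/2 ∩ 2·signedArea(DEB) = 35]
2. D_y = 8/9  [2·signedArea(DCF) = -105/2 ∩ 2·signedArea(DEB) = 35]
   → D = (5/3, 8/9)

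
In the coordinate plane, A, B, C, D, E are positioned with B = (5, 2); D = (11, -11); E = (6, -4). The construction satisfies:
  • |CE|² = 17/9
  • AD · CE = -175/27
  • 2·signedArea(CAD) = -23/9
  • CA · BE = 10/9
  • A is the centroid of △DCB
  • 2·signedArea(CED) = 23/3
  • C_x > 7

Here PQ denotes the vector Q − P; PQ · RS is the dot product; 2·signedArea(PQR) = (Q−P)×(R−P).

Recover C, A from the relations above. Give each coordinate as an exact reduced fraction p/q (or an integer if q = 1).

1. C_x = 22/3  [line 7·x + 5·y + -89/3 = 0 ∩ |CE|² = 17/9]
2. C_y = -13/3  [line 7·x + 5·y + -89/3 = 0 ∩ |CE|² = 17/9]
   → C = (22/3, -13/3)
3. A_x = 70/9  [2·signedArea(CAD) = -23/9 ∩ A is the centroid of △DCB]
4. A_y = -40/9  [2·signedArea(CAD) = -23/9 ∩ A is the centroid of △DCB]
   → A = (70/9, -40/9)

A = (70/9, -40/9)
C = (22/3, -13/3)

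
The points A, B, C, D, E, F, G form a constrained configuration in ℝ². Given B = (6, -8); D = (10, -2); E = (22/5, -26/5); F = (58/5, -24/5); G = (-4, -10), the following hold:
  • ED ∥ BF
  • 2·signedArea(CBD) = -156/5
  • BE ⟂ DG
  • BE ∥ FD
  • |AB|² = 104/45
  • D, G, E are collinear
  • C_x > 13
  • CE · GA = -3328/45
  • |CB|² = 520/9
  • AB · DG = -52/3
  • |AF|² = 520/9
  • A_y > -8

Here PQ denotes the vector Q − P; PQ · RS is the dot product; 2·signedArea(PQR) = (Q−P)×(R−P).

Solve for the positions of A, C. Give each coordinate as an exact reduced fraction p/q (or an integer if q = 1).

1. A_x = 68/15  [line 14·x + 8·y + -8/3 = 0 ∩ |AF|² = 520/9]
2. A_y = -38/5  [line 14·x + 8·y + -8/3 = 0 ∩ |AF|² = 520/9]
   → A = (68/15, -38/5)
3. C_x = 196/15  [2·signedArea(CBD) = -156/5 ∩ CE · GA = -3328/45]
4. C_y = -26/5  [2·signedArea(CBD) = -156/5 ∩ CE · GA = -3328/45]
   → C = (196/15, -26/5)

A = (68/15, -38/5)
C = (196/15, -26/5)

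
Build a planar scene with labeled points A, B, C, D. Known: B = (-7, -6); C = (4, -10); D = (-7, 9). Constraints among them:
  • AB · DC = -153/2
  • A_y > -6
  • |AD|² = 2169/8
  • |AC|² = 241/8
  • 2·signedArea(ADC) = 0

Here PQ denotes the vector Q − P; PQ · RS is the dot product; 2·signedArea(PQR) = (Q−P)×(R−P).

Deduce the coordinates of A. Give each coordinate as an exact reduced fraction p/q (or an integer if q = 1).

A = (5/4, -21/4)

1. A_x = 5/4  [2·signedArea(ADC) = 0 ∩ AB · DC = -153/2]
2. A_y = -21/4  [2·signedArea(ADC) = 0 ∩ AB · DC = -153/2]
   → A = (5/4, -21/4)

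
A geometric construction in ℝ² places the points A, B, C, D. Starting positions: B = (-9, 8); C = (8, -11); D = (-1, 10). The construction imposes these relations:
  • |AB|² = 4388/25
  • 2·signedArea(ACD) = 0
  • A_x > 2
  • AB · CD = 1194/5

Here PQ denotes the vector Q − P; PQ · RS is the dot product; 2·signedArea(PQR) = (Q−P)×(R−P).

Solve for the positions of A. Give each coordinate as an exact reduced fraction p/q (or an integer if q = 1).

A = (13/5, 8/5)

1. A_x = 13/5  [2·signedArea(ACD) = 0 ∩ AB · CD = 1194/5]
2. A_y = 8/5  [2·signedArea(ACD) = 0 ∩ AB · CD = 1194/5]
   → A = (13/5, 8/5)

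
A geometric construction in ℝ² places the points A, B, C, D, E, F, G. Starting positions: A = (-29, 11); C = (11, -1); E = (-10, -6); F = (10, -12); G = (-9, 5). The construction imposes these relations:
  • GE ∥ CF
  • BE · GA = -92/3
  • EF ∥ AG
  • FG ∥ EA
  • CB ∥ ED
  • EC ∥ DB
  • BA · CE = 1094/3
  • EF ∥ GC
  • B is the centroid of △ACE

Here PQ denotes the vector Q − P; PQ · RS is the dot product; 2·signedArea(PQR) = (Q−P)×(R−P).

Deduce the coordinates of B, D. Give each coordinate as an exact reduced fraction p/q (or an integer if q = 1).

1. B_x = -28/3  [B is the centroid of △ACE]
2. B_y = 4/3  [B is the centroid of △ACE]
   → B = (-28/3, 4/3)
3. D_x = -91/3  [EC ∥ DB ∩ CB ∥ ED]
4. D_y = -11/3  [EC ∥ DB ∩ CB ∥ ED]
   → D = (-91/3, -11/3)

B = (-28/3, 4/3)
D = (-91/3, -11/3)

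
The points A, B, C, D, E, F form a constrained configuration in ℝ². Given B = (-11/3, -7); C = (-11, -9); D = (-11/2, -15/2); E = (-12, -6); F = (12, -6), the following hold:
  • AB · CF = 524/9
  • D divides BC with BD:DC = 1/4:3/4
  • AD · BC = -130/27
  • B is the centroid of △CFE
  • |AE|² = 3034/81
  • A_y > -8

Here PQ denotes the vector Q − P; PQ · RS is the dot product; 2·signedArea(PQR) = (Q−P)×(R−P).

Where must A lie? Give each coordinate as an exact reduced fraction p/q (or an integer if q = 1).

1. A_x = -55/9  [AD · BC = -130/27 ∩ AB · CF = 524/9]
2. A_y = -23/3  [AD · BC = -130/27 ∩ AB · CF = 524/9]
   → A = (-55/9, -23/3)

A = (-55/9, -23/3)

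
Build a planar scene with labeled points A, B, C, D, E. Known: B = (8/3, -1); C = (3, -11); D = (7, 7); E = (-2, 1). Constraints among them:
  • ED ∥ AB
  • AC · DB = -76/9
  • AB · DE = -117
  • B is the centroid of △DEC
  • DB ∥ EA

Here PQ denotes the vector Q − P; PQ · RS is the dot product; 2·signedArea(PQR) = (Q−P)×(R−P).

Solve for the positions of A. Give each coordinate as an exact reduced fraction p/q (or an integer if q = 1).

1. A_x = -19/3  [ED ∥ AB ∩ DB ∥ EA]
2. A_y = -7  [ED ∥ AB ∩ DB ∥ EA]
   → A = (-19/3, -7)

A = (-19/3, -7)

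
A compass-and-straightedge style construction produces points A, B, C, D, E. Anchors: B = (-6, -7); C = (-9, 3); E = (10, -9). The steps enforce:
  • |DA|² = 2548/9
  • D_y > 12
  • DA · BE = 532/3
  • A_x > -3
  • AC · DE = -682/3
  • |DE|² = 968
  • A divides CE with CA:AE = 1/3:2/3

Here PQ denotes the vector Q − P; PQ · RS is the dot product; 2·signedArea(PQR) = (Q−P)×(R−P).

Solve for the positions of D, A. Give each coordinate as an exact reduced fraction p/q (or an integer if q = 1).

A = (-8/3, -1)
D = (-12, 13)

1. A_x = -8/3  [A divides CE with CA:AE = 1/3:2/3]
2. A_y = -1  [A divides CE with CA:AE = 1/3:2/3]
   → A = (-8/3, -1)
3. D_x = -12  [DA · BE = 532/3 ∩ AC · DE = -682/3]
4. D_y = 13  [DA · BE = 532/3 ∩ AC · DE = -682/3]
   → D = (-12, 13)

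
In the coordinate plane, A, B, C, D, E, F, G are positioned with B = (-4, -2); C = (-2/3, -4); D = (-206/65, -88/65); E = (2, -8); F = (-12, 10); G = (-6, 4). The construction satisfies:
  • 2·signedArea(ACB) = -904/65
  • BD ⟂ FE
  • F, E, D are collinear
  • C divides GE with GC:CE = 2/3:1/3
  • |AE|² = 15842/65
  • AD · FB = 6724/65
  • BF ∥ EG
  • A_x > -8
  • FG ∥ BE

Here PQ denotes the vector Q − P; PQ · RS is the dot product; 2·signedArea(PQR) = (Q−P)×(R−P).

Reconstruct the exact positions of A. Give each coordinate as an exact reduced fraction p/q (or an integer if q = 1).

1. A_x = -493/65  [2·signedArea(ACB) = -904/65 ∩ AD · FB = 6724/65]
2. A_y = 281/65  [2·signedArea(ACB) = -904/65 ∩ AD · FB = 6724/65]
   → A = (-493/65, 281/65)

A = (-493/65, 281/65)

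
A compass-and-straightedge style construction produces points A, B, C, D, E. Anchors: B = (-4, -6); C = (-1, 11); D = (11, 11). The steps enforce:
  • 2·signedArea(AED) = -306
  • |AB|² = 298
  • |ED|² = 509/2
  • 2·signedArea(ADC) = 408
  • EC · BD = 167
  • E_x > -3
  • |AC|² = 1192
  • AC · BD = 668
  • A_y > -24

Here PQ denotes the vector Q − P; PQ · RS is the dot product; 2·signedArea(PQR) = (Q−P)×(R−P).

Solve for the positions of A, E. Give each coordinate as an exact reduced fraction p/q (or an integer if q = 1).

A = (-7, -23)
E = (-5/2, 5/2)

1. A_x = -7  [2·signedArea(ADC) = 408 ∩ AC · BD = 668]
2. A_y = -23  [2·signedArea(ADC) = 408 ∩ AC · BD = 668]
   → A = (-7, -23)
3. E_x = -5/2  [EC · BD = 167 ∩ 2·signedArea(AED) = -306]
4. E_y = 5/2  [EC · BD = 167 ∩ 2·signedArea(AED) = -306]
   → E = (-5/2, 5/2)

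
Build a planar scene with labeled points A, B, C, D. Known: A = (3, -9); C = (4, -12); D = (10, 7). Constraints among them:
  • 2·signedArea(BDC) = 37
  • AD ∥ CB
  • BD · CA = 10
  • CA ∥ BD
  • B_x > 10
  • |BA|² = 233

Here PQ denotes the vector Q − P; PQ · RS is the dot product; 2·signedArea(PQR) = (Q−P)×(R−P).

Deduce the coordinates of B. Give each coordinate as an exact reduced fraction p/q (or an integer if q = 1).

B = (11, 4)

1. B_x = 11  [CA ∥ BD ∩ AD ∥ CB]
2. B_y = 4  [CA ∥ BD ∩ AD ∥ CB]
   → B = (11, 4)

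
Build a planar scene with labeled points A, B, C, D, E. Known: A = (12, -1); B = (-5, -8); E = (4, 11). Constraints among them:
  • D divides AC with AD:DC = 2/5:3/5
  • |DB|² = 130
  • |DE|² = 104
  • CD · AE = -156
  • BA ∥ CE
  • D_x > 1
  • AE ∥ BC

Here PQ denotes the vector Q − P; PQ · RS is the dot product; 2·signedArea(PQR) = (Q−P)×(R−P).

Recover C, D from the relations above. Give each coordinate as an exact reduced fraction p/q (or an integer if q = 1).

C = (-13, 4)
D = (2, 1)

1. C_x = -13  [BA ∥ CE ∩ AE ∥ BC]
2. C_y = 4  [BA ∥ CE ∩ AE ∥ BC]
   → C = (-13, 4)
3. D_x = 2  [D divides AC with AD:DC = 2/5:3/5]
4. D_y = 1  [D divides AC with AD:DC = 2/5:3/5]
   → D = (2, 1)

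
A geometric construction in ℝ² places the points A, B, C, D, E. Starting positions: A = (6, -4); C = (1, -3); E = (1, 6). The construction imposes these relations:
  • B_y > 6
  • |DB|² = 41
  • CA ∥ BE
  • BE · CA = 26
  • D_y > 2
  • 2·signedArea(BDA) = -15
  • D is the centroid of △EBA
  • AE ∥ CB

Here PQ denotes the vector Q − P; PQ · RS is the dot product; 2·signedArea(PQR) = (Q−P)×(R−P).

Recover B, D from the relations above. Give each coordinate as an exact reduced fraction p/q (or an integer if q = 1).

B = (-4, 7)
D = (1, 3)

1. B_x = -4  [CA ∥ BE ∩ AE ∥ CB]
2. B_y = 7  [CA ∥ BE ∩ AE ∥ CB]
   → B = (-4, 7)
3. D_x = 1  [D is the centroid of △EBA]
4. D_y = 3  [D is the centroid of △EBA]
   → D = (1, 3)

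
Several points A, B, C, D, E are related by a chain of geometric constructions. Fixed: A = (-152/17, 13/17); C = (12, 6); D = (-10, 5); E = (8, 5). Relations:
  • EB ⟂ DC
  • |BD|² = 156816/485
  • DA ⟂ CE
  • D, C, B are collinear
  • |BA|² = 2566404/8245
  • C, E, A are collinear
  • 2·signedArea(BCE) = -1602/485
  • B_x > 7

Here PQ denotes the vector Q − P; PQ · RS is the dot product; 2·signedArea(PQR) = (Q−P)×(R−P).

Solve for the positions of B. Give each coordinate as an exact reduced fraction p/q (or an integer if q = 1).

1. B_x = 3862/485  [D, C, B are collinear ∩ EB ⟂ DC]
2. B_y = 2821/485  [D, C, B are collinear ∩ EB ⟂ DC]
   → B = (3862/485, 2821/485)

B = (3862/485, 2821/485)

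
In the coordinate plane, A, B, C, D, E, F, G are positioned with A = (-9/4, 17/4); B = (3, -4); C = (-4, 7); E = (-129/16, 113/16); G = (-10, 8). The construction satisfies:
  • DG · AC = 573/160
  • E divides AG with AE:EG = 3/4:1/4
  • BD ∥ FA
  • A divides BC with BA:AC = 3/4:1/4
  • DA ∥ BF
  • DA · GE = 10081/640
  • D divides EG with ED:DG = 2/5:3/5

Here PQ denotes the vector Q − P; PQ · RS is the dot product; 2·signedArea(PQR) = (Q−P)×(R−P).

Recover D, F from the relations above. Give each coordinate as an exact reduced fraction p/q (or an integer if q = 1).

1. D_x = -707/80  [D divides EG with ED:DG = 2/5:3/5]
2. D_y = 119/16  [D divides EG with ED:DG = 2/5:3/5]
   → D = (-707/80, 119/16)
3. F_x = 767/80  [BD ∥ FA ∩ DA ∥ BF]
4. F_y = -115/16  [BD ∥ FA ∩ DA ∥ BF]
   → F = (767/80, -115/16)

D = (-707/80, 119/16)
F = (767/80, -115/16)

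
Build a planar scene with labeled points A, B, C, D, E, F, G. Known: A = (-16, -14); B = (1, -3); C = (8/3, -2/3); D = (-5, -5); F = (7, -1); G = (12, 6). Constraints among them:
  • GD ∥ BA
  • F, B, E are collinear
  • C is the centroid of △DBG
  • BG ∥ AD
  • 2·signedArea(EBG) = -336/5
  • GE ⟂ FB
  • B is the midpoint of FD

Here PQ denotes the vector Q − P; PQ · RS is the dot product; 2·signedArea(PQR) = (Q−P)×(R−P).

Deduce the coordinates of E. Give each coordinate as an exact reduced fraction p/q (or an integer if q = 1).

E = (68/5, 6/5)

1. E_x = 68/5  [F, B, E are collinear ∩ GE ⟂ FB]
2. E_y = 6/5  [F, B, E are collinear ∩ GE ⟂ FB]
   → E = (68/5, 6/5)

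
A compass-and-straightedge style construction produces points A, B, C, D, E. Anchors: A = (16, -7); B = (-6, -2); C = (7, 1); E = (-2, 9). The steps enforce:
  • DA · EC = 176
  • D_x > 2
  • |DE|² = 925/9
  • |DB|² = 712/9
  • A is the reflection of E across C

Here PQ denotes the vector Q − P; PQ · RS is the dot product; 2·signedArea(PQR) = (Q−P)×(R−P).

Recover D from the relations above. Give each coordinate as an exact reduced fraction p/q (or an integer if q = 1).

1. D_x = 8/3  [line -9·x + 8·y + 24 = 0 ∩ |DB|² = 712/9]
2. D_y = 0  [line -9·x + 8·y + 24 = 0 ∩ |DB|² = 712/9]
   → D = (8/3, 0)

D = (8/3, 0)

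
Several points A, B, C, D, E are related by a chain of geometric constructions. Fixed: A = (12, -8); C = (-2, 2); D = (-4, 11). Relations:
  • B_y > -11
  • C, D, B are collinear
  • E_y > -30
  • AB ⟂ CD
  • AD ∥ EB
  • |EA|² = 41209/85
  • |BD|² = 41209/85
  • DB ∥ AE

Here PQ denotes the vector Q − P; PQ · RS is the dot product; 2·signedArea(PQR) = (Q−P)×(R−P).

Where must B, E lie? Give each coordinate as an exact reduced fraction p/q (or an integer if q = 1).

B = (66/85, -892/85)
E = (1426/85, -2507/85)

1. B_x = 66/85  [C, D, B are collinear ∩ AB ⟂ CD]
2. B_y = -892/85  [C, D, B are collinear ∩ AB ⟂ CD]
   → B = (66/85, -892/85)
3. E_x = 1426/85  [AD ∥ EB ∩ DB ∥ AE]
4. E_y = -2507/85  [AD ∥ EB ∩ DB ∥ AE]
   → E = (1426/85, -2507/85)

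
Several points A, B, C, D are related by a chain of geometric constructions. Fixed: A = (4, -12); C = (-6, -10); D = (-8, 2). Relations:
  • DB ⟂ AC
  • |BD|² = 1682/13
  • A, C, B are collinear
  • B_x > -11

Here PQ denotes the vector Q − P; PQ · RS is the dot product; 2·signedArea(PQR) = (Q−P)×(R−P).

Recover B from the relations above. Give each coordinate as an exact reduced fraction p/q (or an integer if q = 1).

1. B_x = -133/13  [A, C, B are collinear ∩ DB ⟂ AC]
2. B_y = -119/13  [A, C, B are collinear ∩ DB ⟂ AC]
   → B = (-133/13, -119/13)

B = (-133/13, -119/13)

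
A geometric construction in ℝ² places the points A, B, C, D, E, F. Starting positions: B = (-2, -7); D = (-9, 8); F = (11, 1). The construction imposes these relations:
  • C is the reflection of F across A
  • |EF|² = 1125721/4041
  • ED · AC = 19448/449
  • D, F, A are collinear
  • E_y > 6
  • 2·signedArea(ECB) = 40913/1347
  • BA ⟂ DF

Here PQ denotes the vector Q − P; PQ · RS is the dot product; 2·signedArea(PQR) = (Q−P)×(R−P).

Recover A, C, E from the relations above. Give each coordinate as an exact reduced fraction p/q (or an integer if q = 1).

1. A_x = 859/449  [D, F, A are collinear ∩ BA ⟂ DF]
2. A_y = 1877/449  [D, F, A are collinear ∩ BA ⟂ DF]
   → A = (859/449, 1877/449)
3. C_x = -3221/449  [C is the reflection of F across A]
4. C_y = 3305/449  [C is the reflection of F across A]
   → C = (-3221/449, 3305/449)
5. E_x = -6403/1347  [2·signedArea(ECB) = 40913/1347 ∩ ED · AC = 19448/449]
6. E_y = 8774/1347  [2·signedArea(ECB) = 40913/1347 ∩ ED · AC = 19448/449]
   → E = (-6403/1347, 8774/1347)

A = (859/449, 1877/449)
C = (-3221/449, 3305/449)
E = (-6403/1347, 8774/1347)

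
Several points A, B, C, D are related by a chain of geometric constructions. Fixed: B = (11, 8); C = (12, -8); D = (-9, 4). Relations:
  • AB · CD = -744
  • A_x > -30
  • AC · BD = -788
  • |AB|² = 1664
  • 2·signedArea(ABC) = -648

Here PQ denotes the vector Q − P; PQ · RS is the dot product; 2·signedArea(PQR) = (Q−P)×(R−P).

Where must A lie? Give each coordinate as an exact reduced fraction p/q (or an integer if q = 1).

A = (-29, 0)

1. A_x = -29  [2·signedArea(ABC) = -648 ∩ AC · BD = -788]
2. A_y = 0  [2·signedArea(ABC) = -648 ∩ AC · BD = -788]
   → A = (-29, 0)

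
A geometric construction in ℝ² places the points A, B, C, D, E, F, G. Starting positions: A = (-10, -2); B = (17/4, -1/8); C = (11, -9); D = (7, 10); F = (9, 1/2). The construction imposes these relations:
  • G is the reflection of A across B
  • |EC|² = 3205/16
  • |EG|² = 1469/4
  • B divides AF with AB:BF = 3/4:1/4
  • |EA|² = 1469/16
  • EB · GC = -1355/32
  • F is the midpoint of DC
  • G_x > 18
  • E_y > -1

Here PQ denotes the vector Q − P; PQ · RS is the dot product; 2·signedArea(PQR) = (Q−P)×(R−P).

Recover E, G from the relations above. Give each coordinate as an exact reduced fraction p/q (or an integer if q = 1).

1. G_x = 37/2  [G is the reflection of A across B]
2. G_y = 7/4  [G is the reflection of A across B]
   → G = (37/2, 7/4)
3. E_x = -1/2  [line 15/2·x + 43/4·y + 189/16 = 0 ∩ |EC|² = 3205/16]
4. E_y = -3/4  [line 15/2·x + 43/4·y + 189/16 = 0 ∩ |EC|² = 3205/16]
   → E = (-1/2, -3/4)

E = (-1/2, -3/4)
G = (37/2, 7/4)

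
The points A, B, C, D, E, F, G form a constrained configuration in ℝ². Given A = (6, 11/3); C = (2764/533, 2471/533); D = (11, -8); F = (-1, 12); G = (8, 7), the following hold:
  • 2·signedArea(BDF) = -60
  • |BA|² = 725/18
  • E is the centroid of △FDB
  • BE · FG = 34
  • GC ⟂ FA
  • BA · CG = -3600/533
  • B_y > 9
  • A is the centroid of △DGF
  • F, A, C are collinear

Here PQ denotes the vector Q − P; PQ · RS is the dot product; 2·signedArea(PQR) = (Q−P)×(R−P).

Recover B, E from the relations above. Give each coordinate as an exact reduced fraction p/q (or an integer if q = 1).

B = (7/2, 19/2)
E = (9/2, 9/2)

1. B_x = 7/2  [BA · CG = -3600/533 ∩ 2·signedArea(BDF) = -60]
2. B_y = 19/2  [BA · CG = -3600/533 ∩ 2·signedArea(BDF) = -60]
   → B = (7/2, 19/2)
3. E_x = 9/2  [E is the centroid of △FDB]
4. E_y = 9/2  [E is the centroid of △FDB]
   → E = (9/2, 9/2)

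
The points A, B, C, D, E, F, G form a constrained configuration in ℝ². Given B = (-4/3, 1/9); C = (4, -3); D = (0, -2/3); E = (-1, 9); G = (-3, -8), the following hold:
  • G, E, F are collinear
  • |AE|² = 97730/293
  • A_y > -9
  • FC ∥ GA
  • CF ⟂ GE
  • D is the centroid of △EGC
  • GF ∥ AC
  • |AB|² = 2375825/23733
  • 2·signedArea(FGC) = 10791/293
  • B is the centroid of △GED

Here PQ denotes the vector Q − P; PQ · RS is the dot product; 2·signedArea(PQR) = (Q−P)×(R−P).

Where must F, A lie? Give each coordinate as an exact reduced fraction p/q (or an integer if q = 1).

1. F_x = -681/293  [G, E, F are collinear ∩ CF ⟂ GE]
2. F_y = -661/293  [G, E, F are collinear ∩ CF ⟂ GE]
   → F = (-681/293, -661/293)
3. A_x = 974/293  [GF ∥ AC ∩ FC ∥ GA]
4. A_y = -2562/293  [GF ∥ AC ∩ FC ∥ GA]
   → A = (974/293, -2562/293)

A = (974/293, -2562/293)
F = (-681/293, -661/293)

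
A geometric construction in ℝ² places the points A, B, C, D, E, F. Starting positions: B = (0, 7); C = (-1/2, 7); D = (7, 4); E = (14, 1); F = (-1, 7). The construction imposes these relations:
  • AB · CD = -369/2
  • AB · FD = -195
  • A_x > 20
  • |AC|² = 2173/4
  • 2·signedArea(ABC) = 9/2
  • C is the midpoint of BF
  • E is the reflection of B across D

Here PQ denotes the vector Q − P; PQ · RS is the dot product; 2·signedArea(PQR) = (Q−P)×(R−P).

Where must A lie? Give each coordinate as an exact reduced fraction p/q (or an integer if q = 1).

A = (21, -2)

1. A_x = 21  [AB · FD = -195 ∩ 2·signedArea(ABC) = 9/2]
2. A_y = -2  [AB · FD = -195 ∩ 2·signedArea(ABC) = 9/2]
   → A = (21, -2)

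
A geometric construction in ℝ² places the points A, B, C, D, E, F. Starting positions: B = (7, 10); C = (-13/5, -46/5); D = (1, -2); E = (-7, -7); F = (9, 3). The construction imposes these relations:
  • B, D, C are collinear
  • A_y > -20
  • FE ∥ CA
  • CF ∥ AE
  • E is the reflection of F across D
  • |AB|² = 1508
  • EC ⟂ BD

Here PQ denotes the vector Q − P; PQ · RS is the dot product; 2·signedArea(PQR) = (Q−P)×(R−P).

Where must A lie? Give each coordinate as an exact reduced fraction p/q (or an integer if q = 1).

A = (-93/5, -96/5)

1. A_x = -93/5  [CF ∥ AE ∩ FE ∥ CA]
2. A_y = -96/5  [CF ∥ AE ∩ FE ∥ CA]
   → A = (-93/5, -96/5)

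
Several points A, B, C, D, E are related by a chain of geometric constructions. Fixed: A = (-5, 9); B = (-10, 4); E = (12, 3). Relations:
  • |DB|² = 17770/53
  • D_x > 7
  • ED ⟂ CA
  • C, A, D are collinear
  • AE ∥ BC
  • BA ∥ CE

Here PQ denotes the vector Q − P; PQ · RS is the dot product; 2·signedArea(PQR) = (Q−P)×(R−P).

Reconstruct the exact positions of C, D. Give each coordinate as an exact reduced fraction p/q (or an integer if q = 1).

1. C_x = 7  [BA ∥ CE ∩ AE ∥ BC]
2. C_y = -2  [BA ∥ CE ∩ AE ∥ BC]
   → C = (7, -2)
3. D_x = 383/53  [C, A, D are collinear ∩ ED ⟂ CA]
4. D_y = -117/53  [C, A, D are collinear ∩ ED ⟂ CA]
   → D = (383/53, -117/53)

C = (7, -2)
D = (383/53, -117/53)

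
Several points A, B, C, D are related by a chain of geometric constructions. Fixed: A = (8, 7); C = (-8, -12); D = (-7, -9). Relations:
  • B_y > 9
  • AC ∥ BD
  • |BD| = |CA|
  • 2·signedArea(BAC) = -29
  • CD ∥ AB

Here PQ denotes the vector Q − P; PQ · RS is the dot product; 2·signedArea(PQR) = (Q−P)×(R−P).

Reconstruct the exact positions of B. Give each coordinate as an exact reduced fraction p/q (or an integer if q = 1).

B = (9, 10)

1. B_x = 9  [AC ∥ BD ∩ CD ∥ AB]
2. B_y = 10  [AC ∥ BD ∩ CD ∥ AB]
   → B = (9, 10)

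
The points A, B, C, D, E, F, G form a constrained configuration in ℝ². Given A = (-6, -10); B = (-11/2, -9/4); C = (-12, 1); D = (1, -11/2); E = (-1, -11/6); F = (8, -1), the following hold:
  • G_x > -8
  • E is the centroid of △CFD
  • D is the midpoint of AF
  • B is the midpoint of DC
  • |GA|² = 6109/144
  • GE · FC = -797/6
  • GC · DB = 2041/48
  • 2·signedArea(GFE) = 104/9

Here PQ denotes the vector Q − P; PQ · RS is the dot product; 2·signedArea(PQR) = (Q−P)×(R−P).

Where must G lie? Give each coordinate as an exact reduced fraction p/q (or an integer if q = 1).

G = (-47/6, -15/4)

1. G_x = -47/6  [2·signedArea(GFE) = 104/9 ∩ GC · DB = 2041/48]
2. G_y = -15/4  [2·signedArea(GFE) = 104/9 ∩ GC · DB = 2041/48]
   → G = (-47/6, -15/4)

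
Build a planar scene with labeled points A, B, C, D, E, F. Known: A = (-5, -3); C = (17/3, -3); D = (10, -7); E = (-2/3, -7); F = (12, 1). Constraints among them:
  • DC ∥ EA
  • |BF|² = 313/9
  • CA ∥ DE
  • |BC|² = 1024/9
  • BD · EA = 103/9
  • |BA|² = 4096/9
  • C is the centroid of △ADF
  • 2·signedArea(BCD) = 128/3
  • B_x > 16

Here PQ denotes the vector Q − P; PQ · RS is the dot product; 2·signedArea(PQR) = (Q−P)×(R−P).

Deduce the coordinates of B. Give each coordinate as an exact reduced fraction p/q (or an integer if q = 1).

B = (49/3, -3)

1. B_x = 49/3  [2·signedArea(BCD) = 128/3 ∩ BD · EA = 103/9]
2. B_y = -3  [2·signedArea(BCD) = 128/3 ∩ BD · EA = 103/9]
   → B = (49/3, -3)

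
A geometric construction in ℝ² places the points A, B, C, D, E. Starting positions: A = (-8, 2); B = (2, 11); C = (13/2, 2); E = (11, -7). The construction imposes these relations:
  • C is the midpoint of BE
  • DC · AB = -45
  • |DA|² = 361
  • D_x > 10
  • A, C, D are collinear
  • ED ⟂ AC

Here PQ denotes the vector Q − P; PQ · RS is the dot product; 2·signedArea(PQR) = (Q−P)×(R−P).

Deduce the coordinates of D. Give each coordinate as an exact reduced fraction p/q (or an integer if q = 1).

1. D_x = 11  [A, C, D are collinear ∩ ED ⟂ AC]
2. D_y = 2  [A, C, D are collinear ∩ ED ⟂ AC]
   → D = (11, 2)

D = (11, 2)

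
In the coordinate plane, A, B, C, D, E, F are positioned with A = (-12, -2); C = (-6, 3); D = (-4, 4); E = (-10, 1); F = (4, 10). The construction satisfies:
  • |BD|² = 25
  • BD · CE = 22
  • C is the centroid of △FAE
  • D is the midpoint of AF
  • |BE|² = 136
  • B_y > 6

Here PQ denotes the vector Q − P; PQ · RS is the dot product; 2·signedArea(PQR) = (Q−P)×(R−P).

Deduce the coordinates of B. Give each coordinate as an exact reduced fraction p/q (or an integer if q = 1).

B = (0, 7)

1. B_x = 0  [line 4·x + 2·y + -14 = 0 ∩ |BD|² = 25]
2. B_y = 7  [line 4·x + 2·y + -14 = 0 ∩ |BD|² = 25]
   → B = (0, 7)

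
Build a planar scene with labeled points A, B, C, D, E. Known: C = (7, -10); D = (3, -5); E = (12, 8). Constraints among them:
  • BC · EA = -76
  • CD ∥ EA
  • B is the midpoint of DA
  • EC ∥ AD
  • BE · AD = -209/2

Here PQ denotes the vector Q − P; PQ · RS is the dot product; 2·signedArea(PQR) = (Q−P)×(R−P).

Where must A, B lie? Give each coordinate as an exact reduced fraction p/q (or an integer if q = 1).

A = (8, 13)
B = (11/2, 4)

1. A_x = 8  [EC ∥ AD ∩ CD ∥ EA]
2. A_y = 13  [EC ∥ AD ∩ CD ∥ EA]
   → A = (8, 13)
3. B_x = 11/2  [B is the midpoint of DA]
4. B_y = 4  [B is the midpoint of DA]
   → B = (11/2, 4)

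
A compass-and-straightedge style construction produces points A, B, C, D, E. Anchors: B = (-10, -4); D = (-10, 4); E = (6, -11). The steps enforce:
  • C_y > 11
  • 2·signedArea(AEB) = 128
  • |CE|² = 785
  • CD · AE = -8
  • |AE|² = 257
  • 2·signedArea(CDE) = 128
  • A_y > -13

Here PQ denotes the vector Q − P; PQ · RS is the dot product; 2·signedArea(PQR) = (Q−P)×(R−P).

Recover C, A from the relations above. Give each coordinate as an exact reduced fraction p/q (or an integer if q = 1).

A = (-10, -12)
C = (-10, 12)

1. C_x = -10  [line 15·x + 16·y + -42 = 0 ∩ |CE|² = 785]
2. C_y = 12  [line 15·x + 16·y + -42 = 0 ∩ |CE|² = 785]
   → C = (-10, 12)
3. A_x = -10  [2·signedArea(AEB) = 128 ∩ CD · AE = -8]
4. A_y = -12  [2·signedArea(AEB) = 128 ∩ CD · AE = -8]
   → A = (-10, -12)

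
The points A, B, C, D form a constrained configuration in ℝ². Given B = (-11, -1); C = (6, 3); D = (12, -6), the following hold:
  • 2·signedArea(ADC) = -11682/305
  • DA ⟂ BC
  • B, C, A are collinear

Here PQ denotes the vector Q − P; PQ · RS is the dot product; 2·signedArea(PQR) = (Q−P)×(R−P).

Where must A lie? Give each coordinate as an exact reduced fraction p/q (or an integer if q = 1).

1. A_x = 2952/305  [B, C, A are collinear ∩ DA ⟂ BC]
2. A_y = 1179/305  [B, C, A are collinear ∩ DA ⟂ BC]
   → A = (2952/305, 1179/305)

A = (2952/305, 1179/305)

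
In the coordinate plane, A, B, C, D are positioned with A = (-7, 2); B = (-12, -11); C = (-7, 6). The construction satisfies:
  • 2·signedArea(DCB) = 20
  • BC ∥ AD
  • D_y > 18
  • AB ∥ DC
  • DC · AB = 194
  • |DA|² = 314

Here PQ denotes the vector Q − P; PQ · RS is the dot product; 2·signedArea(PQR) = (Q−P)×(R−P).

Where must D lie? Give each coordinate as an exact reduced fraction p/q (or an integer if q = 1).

D = (-2, 19)

1. D_x = -2  [AB ∥ DC ∩ BC ∥ AD]
2. D_y = 19  [AB ∥ DC ∩ BC ∥ AD]
   → D = (-2, 19)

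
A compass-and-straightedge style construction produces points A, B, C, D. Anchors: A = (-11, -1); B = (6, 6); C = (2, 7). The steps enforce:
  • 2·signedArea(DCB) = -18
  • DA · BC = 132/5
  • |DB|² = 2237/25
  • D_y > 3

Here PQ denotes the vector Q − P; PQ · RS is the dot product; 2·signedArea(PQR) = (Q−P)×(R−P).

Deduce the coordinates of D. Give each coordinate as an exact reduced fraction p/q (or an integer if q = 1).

D = (-16/5, 19/5)

1. D_x = -16/5  [2·signedArea(DCB) = -18 ∩ DA · BC = 132/5]
2. D_y = 19/5  [2·signedArea(DCB) = -18 ∩ DA · BC = 132/5]
   → D = (-16/5, 19/5)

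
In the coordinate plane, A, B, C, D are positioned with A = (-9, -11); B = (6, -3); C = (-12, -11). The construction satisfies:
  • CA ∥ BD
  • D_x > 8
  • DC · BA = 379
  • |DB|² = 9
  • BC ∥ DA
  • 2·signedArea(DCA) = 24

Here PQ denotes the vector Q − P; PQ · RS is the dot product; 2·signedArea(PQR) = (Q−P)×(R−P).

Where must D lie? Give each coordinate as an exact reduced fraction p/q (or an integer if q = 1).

D = (9, -3)

1. D_x = 9  [BC ∥ DA ∩ CA ∥ BD]
2. D_y = -3  [BC ∥ DA ∩ CA ∥ BD]
   → D = (9, -3)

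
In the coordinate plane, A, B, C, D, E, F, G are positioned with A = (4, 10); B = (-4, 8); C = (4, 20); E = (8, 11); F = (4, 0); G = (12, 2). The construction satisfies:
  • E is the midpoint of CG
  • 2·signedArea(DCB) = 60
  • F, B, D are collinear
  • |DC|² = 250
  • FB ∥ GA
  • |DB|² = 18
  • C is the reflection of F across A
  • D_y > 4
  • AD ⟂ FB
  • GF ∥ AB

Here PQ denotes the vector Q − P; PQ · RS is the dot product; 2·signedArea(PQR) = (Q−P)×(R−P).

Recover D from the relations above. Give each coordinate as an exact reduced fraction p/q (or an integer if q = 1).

D = (-1, 5)

1. D_x = -1  [F, B, D are collinear ∩ AD ⟂ FB]
2. D_y = 5  [F, B, D are collinear ∩ AD ⟂ FB]
   → D = (-1, 5)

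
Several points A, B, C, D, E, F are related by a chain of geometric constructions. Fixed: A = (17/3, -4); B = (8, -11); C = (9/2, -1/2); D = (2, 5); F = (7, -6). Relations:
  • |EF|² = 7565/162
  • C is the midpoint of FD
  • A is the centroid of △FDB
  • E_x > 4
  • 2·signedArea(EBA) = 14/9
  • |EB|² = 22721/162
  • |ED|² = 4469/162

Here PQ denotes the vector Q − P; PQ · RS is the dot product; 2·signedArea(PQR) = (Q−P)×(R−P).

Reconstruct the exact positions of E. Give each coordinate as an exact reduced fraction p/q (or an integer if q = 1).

E = (73/18, 1/6)

1. E_x = 73/18  [line -7·x + -7/3·y + 259/9 = 0 ∩ |ED|² = 4469/162]
2. E_y = 1/6  [line -7·x + -7/3·y + 259/9 = 0 ∩ |ED|² = 4469/162]
   → E = (73/18, 1/6)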